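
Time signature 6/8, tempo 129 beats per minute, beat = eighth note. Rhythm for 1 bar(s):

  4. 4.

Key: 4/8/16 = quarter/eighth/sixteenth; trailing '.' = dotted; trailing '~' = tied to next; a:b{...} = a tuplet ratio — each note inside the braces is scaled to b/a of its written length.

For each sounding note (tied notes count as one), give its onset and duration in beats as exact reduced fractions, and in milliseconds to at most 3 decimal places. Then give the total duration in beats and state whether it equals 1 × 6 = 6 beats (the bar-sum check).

1) 0.0ms=0b +1395.349ms=3b
2) 1395.349ms=3b +1395.349ms=3b
Σ=6b of 6 (129bpm 6/8) — PASS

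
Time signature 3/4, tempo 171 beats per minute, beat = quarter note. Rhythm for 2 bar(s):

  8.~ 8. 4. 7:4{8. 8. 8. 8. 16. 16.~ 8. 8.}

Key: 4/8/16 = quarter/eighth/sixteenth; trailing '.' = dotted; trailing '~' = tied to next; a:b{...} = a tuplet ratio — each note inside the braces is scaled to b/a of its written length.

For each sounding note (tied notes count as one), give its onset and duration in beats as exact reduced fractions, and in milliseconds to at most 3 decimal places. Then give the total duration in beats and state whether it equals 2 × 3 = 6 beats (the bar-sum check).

1) 0.0ms=0b +526.316ms=3/2b
2) 526.316ms=3/2b +526.316ms=3/2b
3) 1052.632ms=3b +150.376ms=3/7b
4) 1203.008ms=24/7b +150.376ms=3/7b
5) 1353.383ms=27/7b +150.376ms=3/7b
6) 1503.759ms=30/7b +150.376ms=3/7b
7) 1654.135ms=33/7b +75.188ms=3/14b
8) 1729.323ms=69/14b +225.564ms=9/14b
9) 1954.887ms=39/7b +150.376ms=3/7b
Σ=6b of 6 (171bpm 3/4) — PASS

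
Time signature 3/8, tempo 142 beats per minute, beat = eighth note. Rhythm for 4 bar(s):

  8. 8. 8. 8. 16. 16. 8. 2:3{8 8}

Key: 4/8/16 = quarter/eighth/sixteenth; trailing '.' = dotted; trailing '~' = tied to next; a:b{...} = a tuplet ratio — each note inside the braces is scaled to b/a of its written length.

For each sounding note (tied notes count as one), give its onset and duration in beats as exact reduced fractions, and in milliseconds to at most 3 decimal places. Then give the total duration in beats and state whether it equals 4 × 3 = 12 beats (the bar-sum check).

1) 0.0ms=0b +633.803ms=3/2b
2) 633.803ms=3/2b +633.803ms=3/2b
3) 1267.606ms=3b +633.803ms=3/2b
4) 1901.408ms=9/2b +633.803ms=3/2b
5) 2535.211ms=6b +316.901ms=3/4b
6) 2852.113ms=27/4b +316.901ms=3/4b
7) 3169.014ms=15/2b +633.803ms=3/2b
8) 3802.817ms=9b +633.803ms=3/2b
9) 4436.62ms=21/2b +633.803ms=3/2b
Σ=12b of 12 (142bpm 3/8) — PASS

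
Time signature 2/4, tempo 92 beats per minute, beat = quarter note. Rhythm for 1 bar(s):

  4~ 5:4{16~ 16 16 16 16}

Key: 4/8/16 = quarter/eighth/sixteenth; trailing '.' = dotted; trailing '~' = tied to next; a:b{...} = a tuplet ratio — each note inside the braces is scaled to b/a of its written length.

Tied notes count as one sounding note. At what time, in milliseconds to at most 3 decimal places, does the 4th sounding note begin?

1. 0.0ms @ 0 + 913.043ms (7/5)
2. 913.043ms @ 7/5 + 130.435ms (1/5)
3. 1043.478ms @ 8/5 + 130.435ms (1/5)
4. 1173.913ms @ 9/5 + 130.435ms (1/5)

note 4 onset = 9/5b = 1173.913ms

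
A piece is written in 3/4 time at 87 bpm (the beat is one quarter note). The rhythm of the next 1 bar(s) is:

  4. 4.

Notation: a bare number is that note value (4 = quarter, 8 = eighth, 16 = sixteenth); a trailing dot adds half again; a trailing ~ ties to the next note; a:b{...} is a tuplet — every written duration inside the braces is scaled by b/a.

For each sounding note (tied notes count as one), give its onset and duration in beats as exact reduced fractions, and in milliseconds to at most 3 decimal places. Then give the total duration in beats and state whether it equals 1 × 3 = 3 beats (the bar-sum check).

1) 0.0ms=0b +1034.483ms=3/2b
2) 1034.483ms=3/2b +1034.483ms=3/2b
Σ=3b of 3 (87bpm 3/4) — PASS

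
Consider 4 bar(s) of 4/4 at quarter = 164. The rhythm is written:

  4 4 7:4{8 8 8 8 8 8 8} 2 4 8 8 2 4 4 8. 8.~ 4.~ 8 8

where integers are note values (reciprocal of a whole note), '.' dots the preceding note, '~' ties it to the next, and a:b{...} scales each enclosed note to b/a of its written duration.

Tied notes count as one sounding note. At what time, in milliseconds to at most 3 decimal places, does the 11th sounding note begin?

1. 0.0ms @ 0 + 365.854ms (1)
2. 365.854ms @ 1 + 365.854ms (1)
3. 731.707ms @ 2 + 104.53ms (2/7)
4. 836.237ms @ 16/7 + 104.53ms (2/7)
5. 940.767ms @ 18/7 + 104.53ms (2/7)
6. 1045.296ms @ 20/7 + 104.53ms (2/7)
7. 1149.826ms @ 22/7 + 104.53ms (2/7)
8. 1254.355ms @ 24/7 + 104.53ms (2/7)
9. 1358.885ms @ 26/7 + 104.53ms (2/7)
10. 1463.415ms @ 4 + 731.707ms (2)
11. 2195.122ms @ 6 + 365.854ms (1)
12. 2560.976ms @ 7 + 182.927ms (1/2)
13. 2743.902ms @ 15/2 + 182.927ms (1/2)
14. 2926.829ms @ 8 + 731.707ms (2)
15. 3658.537ms @ 10 + 365.854ms (1)
16. 4024.39ms @ 11 + 365.854ms (1)
17. 4390.244ms @ 12 + 274.39ms (3/4)
18. 4664.634ms @ 51/4 + 1006.098ms (11/4)
19. 5670.732ms @ 31/2 + 182.927ms (1/2)

note 11 onset = 6b = 2195.122ms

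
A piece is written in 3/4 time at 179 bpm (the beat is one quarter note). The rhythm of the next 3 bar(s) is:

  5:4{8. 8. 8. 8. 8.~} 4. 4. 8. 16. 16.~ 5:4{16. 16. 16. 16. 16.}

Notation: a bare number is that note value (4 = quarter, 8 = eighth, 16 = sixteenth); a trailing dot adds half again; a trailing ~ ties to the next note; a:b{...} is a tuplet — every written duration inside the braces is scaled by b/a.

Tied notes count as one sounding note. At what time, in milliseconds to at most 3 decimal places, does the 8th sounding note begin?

1. 0.0ms @ 0 + 201.117ms (3/5)
2. 201.117ms @ 3/5 + 201.117ms (3/5)
3. 402.235ms @ 6/5 + 201.117ms (3/5)
4. 603.352ms @ 9/5 + 201.117ms (3/5)
5. 804.469ms @ 12/5 + 703.911ms (21/10)
6. 1508.38ms @ 9/2 + 502.793ms (3/2)
7. 2011.173ms @ 6 + 251.397ms (3/4)
8. 2262.57ms @ 27/4 + 125.698ms (3/8)
9. 2388.268ms @ 57/8 + 226.257ms (27/40)
10. 2614.525ms @ 39/5 + 100.559ms (3/10)
11. 2715.084ms @ 81/10 + 100.559ms (3/10)
12. 2815.642ms @ 42/5 + 100.559ms (3/10)
13. 2916.201ms @ 87/10 + 100.559ms (3/10)

note 8 onset = 27/4b = 2262.57ms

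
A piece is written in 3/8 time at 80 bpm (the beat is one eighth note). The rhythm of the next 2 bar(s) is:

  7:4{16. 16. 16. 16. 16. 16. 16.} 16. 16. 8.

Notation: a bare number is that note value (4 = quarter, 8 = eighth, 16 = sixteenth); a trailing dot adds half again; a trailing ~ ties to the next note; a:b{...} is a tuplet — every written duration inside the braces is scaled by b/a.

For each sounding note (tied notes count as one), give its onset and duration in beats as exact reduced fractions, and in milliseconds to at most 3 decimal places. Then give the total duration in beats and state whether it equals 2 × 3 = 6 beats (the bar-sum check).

1) 0.0ms=0b +321.429ms=3/7b
2) 321.429ms=3/7b +321.429ms=3/7b
3) 642.857ms=6/7b +321.429ms=3/7b
4) 964.286ms=9/7b +321.429ms=3/7b
5) 1285.714ms=12/7b +321.429ms=3/7b
6) 1607.143ms=15/7b +321.429ms=3/7b
7) 1928.571ms=18/7b +321.429ms=3/7b
8) 2250.0ms=3b +562.5ms=3/4b
9) 2812.5ms=15/4b +562.5ms=3/4b
10) 3375.0ms=9/2b +1125.0ms=3/2b
Σ=6b of 6 (80bpm 3/8) — PASS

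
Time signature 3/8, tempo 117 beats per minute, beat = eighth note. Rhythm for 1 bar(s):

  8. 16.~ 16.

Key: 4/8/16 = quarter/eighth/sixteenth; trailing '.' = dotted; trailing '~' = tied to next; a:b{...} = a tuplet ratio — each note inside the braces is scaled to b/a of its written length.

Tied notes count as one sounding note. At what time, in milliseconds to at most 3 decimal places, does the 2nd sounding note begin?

1. 0.0ms @ 0 + 769.231ms (3/2)
2. 769.231ms @ 3/2 + 769.231ms (3/2)

note 2 onset = 3/2b = 769.231ms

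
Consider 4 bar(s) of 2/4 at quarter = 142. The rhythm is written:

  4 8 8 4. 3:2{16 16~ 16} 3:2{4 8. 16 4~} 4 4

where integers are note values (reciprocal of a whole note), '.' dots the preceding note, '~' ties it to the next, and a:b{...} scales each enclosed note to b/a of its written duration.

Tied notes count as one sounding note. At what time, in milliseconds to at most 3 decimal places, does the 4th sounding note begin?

note 4 onset = 2b = 845.07ms

1. 0.0ms @ 0 + 422.535ms (1)
2. 422.535ms @ 1 + 211.268ms (1/2)
3. 633.803ms @ 3/2 + 211.268ms (1/2)
4. 845.07ms @ 2 + 633.803ms (3/2)
5. 1478.873ms @ 7/2 + 70.423ms (1/6)
6. 1549.296ms @ 11/3 + 140.845ms (1/3)
7. 1690.141ms @ 4 + 281.69ms (2/3)
8. 1971.831ms @ 14/3 + 211.268ms (1/2)
9. 2183.099ms @ 31/6 + 70.423ms (1/6)
10. 2253.521ms @ 16/3 + 704.225ms (5/3)
11. 2957.746ms @ 7 + 422.535ms (1)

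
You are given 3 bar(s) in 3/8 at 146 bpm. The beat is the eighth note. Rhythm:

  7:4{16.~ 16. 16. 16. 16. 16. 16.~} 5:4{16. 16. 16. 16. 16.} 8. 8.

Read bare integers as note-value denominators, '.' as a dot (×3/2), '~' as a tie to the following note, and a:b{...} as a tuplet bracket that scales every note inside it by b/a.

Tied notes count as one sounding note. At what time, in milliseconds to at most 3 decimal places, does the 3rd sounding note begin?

1. 0.0ms @ 0 + 352.25ms (6/7)
2. 352.25ms @ 6/7 + 176.125ms (3/7)
3. 528.376ms @ 9/7 + 176.125ms (3/7)
4. 704.501ms @ 12/7 + 176.125ms (3/7)
5. 880.626ms @ 15/7 + 176.125ms (3/7)
6. 1056.751ms @ 18/7 + 422.701ms (36/35)
7. 1479.452ms @ 18/5 + 246.575ms (3/5)
8. 1726.027ms @ 21/5 + 246.575ms (3/5)
9. 1972.603ms @ 24/5 + 246.575ms (3/5)
10. 2219.178ms @ 27/5 + 246.575ms (3/5)
11. 2465.753ms @ 6 + 616.438ms (3/2)
12. 3082.192ms @ 15/2 + 616.438ms (3/2)

note 3 onset = 9/7b = 528.376ms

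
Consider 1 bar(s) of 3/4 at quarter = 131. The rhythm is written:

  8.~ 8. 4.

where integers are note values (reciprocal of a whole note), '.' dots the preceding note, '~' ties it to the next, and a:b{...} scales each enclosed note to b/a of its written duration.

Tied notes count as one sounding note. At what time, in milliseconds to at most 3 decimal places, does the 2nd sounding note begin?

note 2 onset = 3/2b = 687.023ms

1. 0.0ms @ 0 + 687.023ms (3/2)
2. 687.023ms @ 3/2 + 687.023ms (3/2)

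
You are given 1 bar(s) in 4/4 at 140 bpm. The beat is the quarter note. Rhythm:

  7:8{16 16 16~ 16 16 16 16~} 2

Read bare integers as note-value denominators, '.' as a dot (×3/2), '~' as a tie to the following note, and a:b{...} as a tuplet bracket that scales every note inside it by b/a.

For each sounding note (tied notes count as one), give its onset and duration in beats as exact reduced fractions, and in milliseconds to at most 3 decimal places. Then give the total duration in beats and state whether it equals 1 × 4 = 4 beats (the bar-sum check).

1) 0.0ms=0b +122.449ms=2/7b
2) 122.449ms=2/7b +122.449ms=2/7b
3) 244.898ms=4/7b +244.898ms=4/7b
4) 489.796ms=8/7b +122.449ms=2/7b
5) 612.245ms=10/7b +122.449ms=2/7b
6) 734.694ms=12/7b +979.592ms=16/7b
Σ=4b of 4 (140bpm 4/4) — PASS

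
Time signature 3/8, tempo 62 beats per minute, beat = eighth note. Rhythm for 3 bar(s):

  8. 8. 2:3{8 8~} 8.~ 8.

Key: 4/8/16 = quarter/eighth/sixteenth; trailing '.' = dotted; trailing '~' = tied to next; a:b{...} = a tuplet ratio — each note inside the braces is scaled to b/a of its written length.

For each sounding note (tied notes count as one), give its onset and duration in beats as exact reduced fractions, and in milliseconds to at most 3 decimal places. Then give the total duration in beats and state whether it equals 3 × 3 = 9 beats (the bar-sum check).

1) 0.0ms=0b +1451.613ms=3/2b
2) 1451.613ms=3/2b +1451.613ms=3/2b
3) 2903.226ms=3b +1451.613ms=3/2b
4) 4354.839ms=9/2b +4354.839ms=9/2b
Σ=9b of 9 (62bpm 3/8) — PASS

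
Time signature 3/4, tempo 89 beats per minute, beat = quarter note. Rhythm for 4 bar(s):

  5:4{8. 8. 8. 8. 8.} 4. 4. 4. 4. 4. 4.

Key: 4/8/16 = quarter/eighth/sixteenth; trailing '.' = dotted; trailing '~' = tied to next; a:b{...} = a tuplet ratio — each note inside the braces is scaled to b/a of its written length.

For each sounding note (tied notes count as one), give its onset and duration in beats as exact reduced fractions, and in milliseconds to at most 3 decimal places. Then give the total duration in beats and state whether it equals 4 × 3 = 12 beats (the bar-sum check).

1) 0.0ms=0b +404.494ms=3/5b
2) 404.494ms=3/5b +404.494ms=3/5b
3) 808.989ms=6/5b +404.494ms=3/5b
4) 1213.483ms=9/5b +404.494ms=3/5b
5) 1617.978ms=12/5b +404.494ms=3/5b
6) 2022.472ms=3b +1011.236ms=3/2b
7) 3033.708ms=9/2b +1011.236ms=3/2b
8) 4044.944ms=6b +1011.236ms=3/2b
9) 5056.18ms=15/2b +1011.236ms=3/2b
10) 6067.416ms=9b +1011.236ms=3/2b
11) 7078.652ms=21/2b +1011.236ms=3/2b
Σ=12b of 12 (89bpm 3/4) — PASS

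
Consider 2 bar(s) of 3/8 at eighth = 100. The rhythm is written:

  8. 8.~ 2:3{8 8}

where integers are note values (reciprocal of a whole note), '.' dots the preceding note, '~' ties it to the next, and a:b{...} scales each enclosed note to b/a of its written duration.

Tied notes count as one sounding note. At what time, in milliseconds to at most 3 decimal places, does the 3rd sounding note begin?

1. 0.0ms @ 0 + 900.0ms (3/2)
2. 900.0ms @ 3/2 + 1800.0ms (3)
3. 2700.0ms @ 9/2 + 900.0ms (3/2)

note 3 onset = 9/2b = 2700.0ms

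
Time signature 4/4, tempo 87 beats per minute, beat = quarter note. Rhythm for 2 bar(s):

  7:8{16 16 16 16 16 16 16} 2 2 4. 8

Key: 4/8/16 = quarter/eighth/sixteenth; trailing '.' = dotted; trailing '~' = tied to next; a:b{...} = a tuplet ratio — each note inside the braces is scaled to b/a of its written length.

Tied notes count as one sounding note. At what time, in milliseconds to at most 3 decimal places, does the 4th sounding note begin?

note 4 onset = 6/7b = 591.133ms

1. 0.0ms @ 0 + 197.044ms (2/7)
2. 197.044ms @ 2/7 + 197.044ms (2/7)
3. 394.089ms @ 4/7 + 197.044ms (2/7)
4. 591.133ms @ 6/7 + 197.044ms (2/7)
5. 788.177ms @ 8/7 + 197.044ms (2/7)
6. 985.222ms @ 10/7 + 197.044ms (2/7)
7. 1182.266ms @ 12/7 + 197.044ms (2/7)
8. 1379.31ms @ 2 + 1379.31ms (2)
9. 2758.621ms @ 4 + 1379.31ms (2)
10. 4137.931ms @ 6 + 1034.483ms (3/2)
11. 5172.414ms @ 15/2 + 344.828ms (1/2)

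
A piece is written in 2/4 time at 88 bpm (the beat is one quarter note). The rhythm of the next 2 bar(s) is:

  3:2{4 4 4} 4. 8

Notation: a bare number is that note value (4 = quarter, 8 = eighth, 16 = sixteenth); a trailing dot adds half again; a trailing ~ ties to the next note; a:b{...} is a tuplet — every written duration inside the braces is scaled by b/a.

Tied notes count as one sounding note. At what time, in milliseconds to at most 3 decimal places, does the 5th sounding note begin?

1. 0.0ms @ 0 + 454.545ms (2/3)
2. 454.545ms @ 2/3 + 454.545ms (2/3)
3. 909.091ms @ 4/3 + 454.545ms (2/3)
4. 1363.636ms @ 2 + 1022.727ms (3/2)
5. 2386.364ms @ 7/2 + 340.909ms (1/2)

note 5 onset = 7/2b = 2386.364ms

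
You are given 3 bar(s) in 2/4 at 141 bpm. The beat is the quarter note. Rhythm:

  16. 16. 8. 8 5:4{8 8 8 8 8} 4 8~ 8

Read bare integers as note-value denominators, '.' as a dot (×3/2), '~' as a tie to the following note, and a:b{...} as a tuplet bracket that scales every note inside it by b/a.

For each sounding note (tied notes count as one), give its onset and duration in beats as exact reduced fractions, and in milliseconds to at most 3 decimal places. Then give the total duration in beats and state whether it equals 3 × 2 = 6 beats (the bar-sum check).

1) 0.0ms=0b +159.574ms=3/8b
2) 159.574ms=3/8b +159.574ms=3/8b
3) 319.149ms=3/4b +319.149ms=3/4b
4) 638.298ms=3/2b +212.766ms=1/2b
5) 851.064ms=2b +170.213ms=2/5b
6) 1021.277ms=12/5b +170.213ms=2/5b
7) 1191.489ms=14/5b +170.213ms=2/5b
8) 1361.702ms=16/5b +170.213ms=2/5b
9) 1531.915ms=18/5b +170.213ms=2/5b
10) 1702.128ms=4b +425.532ms=1b
11) 2127.66ms=5b +425.532ms=1b
Σ=6b of 6 (141bpm 2/4) — PASS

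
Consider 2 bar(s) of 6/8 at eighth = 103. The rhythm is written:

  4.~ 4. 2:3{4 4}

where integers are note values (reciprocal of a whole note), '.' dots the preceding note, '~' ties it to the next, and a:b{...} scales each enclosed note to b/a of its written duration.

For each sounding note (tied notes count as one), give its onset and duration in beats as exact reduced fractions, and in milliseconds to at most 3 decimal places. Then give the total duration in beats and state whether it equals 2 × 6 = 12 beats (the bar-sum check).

1) 0.0ms=0b +3495.146ms=6b
2) 3495.146ms=6b +1747.573ms=3b
3) 5242.718ms=9b +1747.573ms=3b
Σ=12b of 12 (103bpm 6/8) — PASS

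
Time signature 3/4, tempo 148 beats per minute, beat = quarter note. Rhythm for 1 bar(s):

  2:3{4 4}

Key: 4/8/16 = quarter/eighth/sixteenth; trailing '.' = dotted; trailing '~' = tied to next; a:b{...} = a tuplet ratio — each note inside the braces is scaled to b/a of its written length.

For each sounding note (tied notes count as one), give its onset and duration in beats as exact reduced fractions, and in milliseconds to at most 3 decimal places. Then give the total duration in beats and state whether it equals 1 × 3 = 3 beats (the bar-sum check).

1) 0.0ms=0b +608.108ms=3/2b
2) 608.108ms=3/2b +608.108ms=3/2b
Σ=3b of 3 (148bpm 3/4) — PASS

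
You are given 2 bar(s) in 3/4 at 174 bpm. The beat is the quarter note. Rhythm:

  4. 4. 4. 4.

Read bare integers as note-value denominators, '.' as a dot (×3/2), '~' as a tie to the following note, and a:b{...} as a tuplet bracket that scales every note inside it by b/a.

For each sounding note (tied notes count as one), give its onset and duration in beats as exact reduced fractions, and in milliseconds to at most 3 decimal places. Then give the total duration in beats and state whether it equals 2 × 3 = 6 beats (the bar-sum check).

1) 0.0ms=0b +517.241ms=3/2b
2) 517.241ms=3/2b +517.241ms=3/2b
3) 1034.483ms=3b +517.241ms=3/2b
4) 1551.724ms=9/2b +517.241ms=3/2b
Σ=6b of 6 (174bpm 3/4) — PASS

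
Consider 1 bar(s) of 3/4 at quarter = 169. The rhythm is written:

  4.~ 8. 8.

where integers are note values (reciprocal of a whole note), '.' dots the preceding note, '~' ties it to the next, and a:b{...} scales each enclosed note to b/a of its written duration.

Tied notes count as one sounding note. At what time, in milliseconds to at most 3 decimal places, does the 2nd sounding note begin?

1. 0.0ms @ 0 + 798.817ms (9/4)
2. 798.817ms @ 9/4 + 266.272ms (3/4)

note 2 onset = 9/4b = 798.817ms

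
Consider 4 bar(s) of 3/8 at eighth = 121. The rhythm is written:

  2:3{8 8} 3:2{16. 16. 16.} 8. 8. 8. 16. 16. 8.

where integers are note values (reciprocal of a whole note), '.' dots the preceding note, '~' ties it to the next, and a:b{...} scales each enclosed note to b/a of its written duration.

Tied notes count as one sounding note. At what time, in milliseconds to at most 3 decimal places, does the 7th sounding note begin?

note 7 onset = 6b = 2975.207ms

1. 0.0ms @ 0 + 743.802ms (3/2)
2. 743.802ms @ 3/2 + 743.802ms (3/2)
3. 1487.603ms @ 3 + 247.934ms (1/2)
4. 1735.537ms @ 7/2 + 247.934ms (1/2)
5. 1983.471ms @ 4 + 247.934ms (1/2)
6. 2231.405ms @ 9/2 + 743.802ms (3/2)
7. 2975.207ms @ 6 + 743.802ms (3/2)
8. 3719.008ms @ 15/2 + 743.802ms (3/2)
9. 4462.81ms @ 9 + 371.901ms (3/4)
10. 4834.711ms @ 39/4 + 371.901ms (3/4)
11. 5206.612ms @ 21/2 + 743.802ms (3/2)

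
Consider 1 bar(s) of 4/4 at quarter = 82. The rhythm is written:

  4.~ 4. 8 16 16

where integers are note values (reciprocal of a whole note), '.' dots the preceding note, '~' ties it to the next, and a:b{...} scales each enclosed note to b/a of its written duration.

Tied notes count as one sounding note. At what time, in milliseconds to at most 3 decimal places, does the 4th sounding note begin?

1. 0.0ms @ 0 + 2195.122ms (3)
2. 2195.122ms @ 3 + 365.854ms (1/2)
3. 2560.976ms @ 7/2 + 182.927ms (1/4)
4. 2743.902ms @ 15/4 + 182.927ms (1/4)

note 4 onset = 15/4b = 2743.902ms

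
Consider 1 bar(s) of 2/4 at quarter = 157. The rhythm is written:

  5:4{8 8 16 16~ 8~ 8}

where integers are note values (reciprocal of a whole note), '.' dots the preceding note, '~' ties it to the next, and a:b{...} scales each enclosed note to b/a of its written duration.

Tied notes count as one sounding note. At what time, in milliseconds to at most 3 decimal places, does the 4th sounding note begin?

1. 0.0ms @ 0 + 152.866ms (2/5)
2. 152.866ms @ 2/5 + 152.866ms (2/5)
3. 305.732ms @ 4/5 + 76.433ms (1/5)
4. 382.166ms @ 1 + 382.166ms (1)

note 4 onset = 1b = 382.166ms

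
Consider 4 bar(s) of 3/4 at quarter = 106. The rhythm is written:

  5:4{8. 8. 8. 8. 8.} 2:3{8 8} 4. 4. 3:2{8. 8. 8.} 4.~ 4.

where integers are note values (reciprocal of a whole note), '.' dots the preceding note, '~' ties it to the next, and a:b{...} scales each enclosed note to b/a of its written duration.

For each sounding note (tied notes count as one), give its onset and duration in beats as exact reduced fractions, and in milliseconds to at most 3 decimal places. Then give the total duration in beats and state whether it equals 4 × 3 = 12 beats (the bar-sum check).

1) 0.0ms=0b +339.623ms=3/5b
2) 339.623ms=3/5b +339.623ms=3/5b
3) 679.245ms=6/5b +339.623ms=3/5b
4) 1018.868ms=9/5b +339.623ms=3/5b
5) 1358.491ms=12/5b +339.623ms=3/5b
6) 1698.113ms=3b +424.528ms=3/4b
7) 2122.642ms=15/4b +424.528ms=3/4b
8) 2547.17ms=9/2b +849.057ms=3/2b
9) 3396.226ms=6b +849.057ms=3/2b
10) 4245.283ms=15/2b +283.019ms=1/2b
11) 4528.302ms=8b +283.019ms=1/2b
12) 4811.321ms=17/2b +283.019ms=1/2b
13) 5094.34ms=9b +1698.113ms=3b
Σ=12b of 12 (106bpm 3/4) — PASS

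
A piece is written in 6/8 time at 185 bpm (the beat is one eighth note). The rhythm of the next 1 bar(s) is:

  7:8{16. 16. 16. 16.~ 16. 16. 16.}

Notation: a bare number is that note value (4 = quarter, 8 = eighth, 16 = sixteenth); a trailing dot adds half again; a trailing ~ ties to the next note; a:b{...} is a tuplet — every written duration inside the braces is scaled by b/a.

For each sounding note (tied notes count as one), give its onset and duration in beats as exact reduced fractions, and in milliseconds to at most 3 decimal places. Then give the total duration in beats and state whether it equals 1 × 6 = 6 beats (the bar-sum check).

1) 0.0ms=0b +277.992ms=6/7b
2) 277.992ms=6/7b +277.992ms=6/7b
3) 555.985ms=12/7b +277.992ms=6/7b
4) 833.977ms=18/7b +555.985ms=12/7b
5) 1389.961ms=30/7b +277.992ms=6/7b
6) 1667.954ms=36/7b +277.992ms=6/7b
Σ=6b of 6 (185bpm 6/8) — PASS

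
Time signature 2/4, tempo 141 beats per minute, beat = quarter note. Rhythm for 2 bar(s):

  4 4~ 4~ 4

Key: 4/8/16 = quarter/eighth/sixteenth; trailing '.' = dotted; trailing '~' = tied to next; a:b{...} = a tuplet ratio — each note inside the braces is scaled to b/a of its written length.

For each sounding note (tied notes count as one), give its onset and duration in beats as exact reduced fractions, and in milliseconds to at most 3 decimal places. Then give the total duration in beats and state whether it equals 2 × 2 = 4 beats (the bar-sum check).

1) 0.0ms=0b +425.532ms=1b
2) 425.532ms=1b +1276.596ms=3b
Σ=4b of 4 (141bpm 2/4) — PASS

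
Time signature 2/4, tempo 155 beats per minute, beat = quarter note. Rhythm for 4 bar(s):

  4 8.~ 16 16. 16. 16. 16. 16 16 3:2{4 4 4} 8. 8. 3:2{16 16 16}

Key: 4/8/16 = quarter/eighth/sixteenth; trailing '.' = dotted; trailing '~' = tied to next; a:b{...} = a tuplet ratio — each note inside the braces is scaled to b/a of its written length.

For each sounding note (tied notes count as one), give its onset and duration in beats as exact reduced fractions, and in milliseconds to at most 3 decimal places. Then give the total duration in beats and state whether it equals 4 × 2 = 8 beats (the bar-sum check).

1) 0.0ms=0b +387.097ms=1b
2) 387.097ms=1b +387.097ms=1b
3) 774.194ms=2b +145.161ms=3/8b
4) 919.355ms=19/8b +145.161ms=3/8b
5) 1064.516ms=11/4b +145.161ms=3/8b
6) 1209.677ms=25/8b +145.161ms=3/8b
7) 1354.839ms=7/2b +96.774ms=1/4b
8) 1451.613ms=15/4b +96.774ms=1/4b
9) 1548.387ms=4b +258.065ms=2/3b
10) 1806.452ms=14/3b +258.065ms=2/3b
11) 2064.516ms=16/3b +258.065ms=2/3b
12) 2322.581ms=6b +290.323ms=3/4b
13) 2612.903ms=27/4b +290.323ms=3/4b
14) 2903.226ms=15/2b +64.516ms=1/6b
15) 2967.742ms=23/3b +64.516ms=1/6b
16) 3032.258ms=47/6b +64.516ms=1/6b
Σ=8b of 8 (155bpm 2/4) — PASS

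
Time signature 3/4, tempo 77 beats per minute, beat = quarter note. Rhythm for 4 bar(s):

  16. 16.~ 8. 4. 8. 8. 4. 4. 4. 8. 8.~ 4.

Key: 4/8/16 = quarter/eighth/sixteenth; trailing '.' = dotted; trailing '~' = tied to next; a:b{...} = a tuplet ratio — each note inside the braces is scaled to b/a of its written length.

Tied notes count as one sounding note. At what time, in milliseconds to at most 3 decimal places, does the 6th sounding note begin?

1. 0.0ms @ 0 + 292.208ms (3/8)
2. 292.208ms @ 3/8 + 876.623ms (9/8)
3. 1168.831ms @ 3/2 + 1168.831ms (3/2)
4. 2337.662ms @ 3 + 584.416ms (3/4)
5. 2922.078ms @ 15/4 + 584.416ms (3/4)
6. 3506.494ms @ 9/2 + 1168.831ms (3/2)
7. 4675.325ms @ 6 + 1168.831ms (3/2)
8. 5844.156ms @ 15/2 + 1168.831ms (3/2)
9. 7012.987ms @ 9 + 584.416ms (3/4)
10. 7597.403ms @ 39/4 + 1753.247ms (9/4)

note 6 onset = 9/2b = 3506.494ms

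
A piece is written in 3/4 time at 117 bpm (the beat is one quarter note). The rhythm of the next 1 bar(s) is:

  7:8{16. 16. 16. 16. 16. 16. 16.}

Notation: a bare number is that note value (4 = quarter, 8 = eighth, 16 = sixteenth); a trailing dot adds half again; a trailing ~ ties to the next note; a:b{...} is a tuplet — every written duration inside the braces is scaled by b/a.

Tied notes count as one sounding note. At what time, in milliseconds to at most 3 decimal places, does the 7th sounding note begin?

note 7 onset = 18/7b = 1318.681ms

1. 0.0ms @ 0 + 219.78ms (3/7)
2. 219.78ms @ 3/7 + 219.78ms (3/7)
3. 439.56ms @ 6/7 + 219.78ms (3/7)
4. 659.341ms @ 9/7 + 219.78ms (3/7)
5. 879.121ms @ 12/7 + 219.78ms (3/7)
6. 1098.901ms @ 15/7 + 219.78ms (3/7)
7. 1318.681ms @ 18/7 + 219.78ms (3/7)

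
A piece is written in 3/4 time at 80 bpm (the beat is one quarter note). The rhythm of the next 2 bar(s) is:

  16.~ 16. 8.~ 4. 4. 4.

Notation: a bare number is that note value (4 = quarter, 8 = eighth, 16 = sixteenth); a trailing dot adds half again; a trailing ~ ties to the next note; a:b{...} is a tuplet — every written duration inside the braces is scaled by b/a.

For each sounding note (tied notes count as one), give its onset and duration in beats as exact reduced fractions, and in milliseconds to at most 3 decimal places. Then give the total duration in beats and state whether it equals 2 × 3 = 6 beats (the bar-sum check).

1) 0.0ms=0b +562.5ms=3/4b
2) 562.5ms=3/4b +1687.5ms=9/4b
3) 2250.0ms=3b +1125.0ms=3/2b
4) 3375.0ms=9/2b +1125.0ms=3/2b
Σ=6b of 6 (80bpm 3/4) — PASS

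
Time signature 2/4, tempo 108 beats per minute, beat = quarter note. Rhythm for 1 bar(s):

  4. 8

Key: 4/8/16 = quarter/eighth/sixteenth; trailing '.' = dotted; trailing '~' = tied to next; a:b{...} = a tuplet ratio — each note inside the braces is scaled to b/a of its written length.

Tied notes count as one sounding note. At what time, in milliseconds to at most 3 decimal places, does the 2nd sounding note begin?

note 2 onset = 3/2b = 833.333ms

1. 0.0ms @ 0 + 833.333ms (3/2)
2. 833.333ms @ 3/2 + 277.778ms (1/2)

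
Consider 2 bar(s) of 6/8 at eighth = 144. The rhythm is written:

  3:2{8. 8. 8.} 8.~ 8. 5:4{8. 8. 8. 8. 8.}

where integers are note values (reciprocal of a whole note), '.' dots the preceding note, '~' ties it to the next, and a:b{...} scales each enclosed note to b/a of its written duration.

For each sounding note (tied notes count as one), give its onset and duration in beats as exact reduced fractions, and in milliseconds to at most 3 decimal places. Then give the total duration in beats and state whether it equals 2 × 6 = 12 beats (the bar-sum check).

1) 0.0ms=0b +416.667ms=1b
2) 416.667ms=1b +416.667ms=1b
3) 833.333ms=2b +416.667ms=1b
4) 1250.0ms=3b +1250.0ms=3b
5) 2500.0ms=6b +500.0ms=6/5b
6) 3000.0ms=36/5b +500.0ms=6/5b
7) 3500.0ms=42/5b +500.0ms=6/5b
8) 4000.0ms=48/5b +500.0ms=6/5b
9) 4500.0ms=54/5b +500.0ms=6/5b
Σ=12b of 12 (144bpm 6/8) — PASS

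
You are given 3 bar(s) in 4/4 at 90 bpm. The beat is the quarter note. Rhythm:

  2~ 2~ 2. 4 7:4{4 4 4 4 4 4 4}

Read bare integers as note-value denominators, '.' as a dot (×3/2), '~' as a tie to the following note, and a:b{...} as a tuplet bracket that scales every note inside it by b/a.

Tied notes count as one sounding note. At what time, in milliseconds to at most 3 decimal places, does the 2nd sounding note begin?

note 2 onset = 7b = 4666.667ms

1. 0.0ms @ 0 + 4666.667ms (7)
2. 4666.667ms @ 7 + 666.667ms (1)
3. 5333.333ms @ 8 + 380.952ms (4/7)
4. 5714.286ms @ 60/7 + 380.952ms (4/7)
5. 6095.238ms @ 64/7 + 380.952ms (4/7)
6. 6476.19ms @ 68/7 + 380.952ms (4/7)
7. 6857.143ms @ 72/7 + 380.952ms (4/7)
8. 7238.095ms @ 76/7 + 380.952ms (4/7)
9. 7619.048ms @ 80/7 + 380.952ms (4/7)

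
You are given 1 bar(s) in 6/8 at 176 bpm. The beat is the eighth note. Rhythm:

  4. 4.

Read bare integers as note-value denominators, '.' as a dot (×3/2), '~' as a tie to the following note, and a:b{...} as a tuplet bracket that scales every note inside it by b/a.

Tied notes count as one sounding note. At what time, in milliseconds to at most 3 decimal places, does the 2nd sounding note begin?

1. 0.0ms @ 0 + 1022.727ms (3)
2. 1022.727ms @ 3 + 1022.727ms (3)

note 2 onset = 3b = 1022.727ms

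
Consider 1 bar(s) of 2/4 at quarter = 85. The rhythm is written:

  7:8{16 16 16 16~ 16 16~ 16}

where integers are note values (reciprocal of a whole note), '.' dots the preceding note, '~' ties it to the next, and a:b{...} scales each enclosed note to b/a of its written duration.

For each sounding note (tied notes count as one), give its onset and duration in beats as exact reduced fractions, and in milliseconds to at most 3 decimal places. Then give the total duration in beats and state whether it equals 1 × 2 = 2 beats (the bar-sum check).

1) 0.0ms=0b +201.681ms=2/7b
2) 201.681ms=2/7b +201.681ms=2/7b
3) 403.361ms=4/7b +201.681ms=2/7b
4) 605.042ms=6/7b +403.361ms=4/7b
5) 1008.403ms=10/7b +403.361ms=4/7b
Σ=2b of 2 (85bpm 2/4) — PASS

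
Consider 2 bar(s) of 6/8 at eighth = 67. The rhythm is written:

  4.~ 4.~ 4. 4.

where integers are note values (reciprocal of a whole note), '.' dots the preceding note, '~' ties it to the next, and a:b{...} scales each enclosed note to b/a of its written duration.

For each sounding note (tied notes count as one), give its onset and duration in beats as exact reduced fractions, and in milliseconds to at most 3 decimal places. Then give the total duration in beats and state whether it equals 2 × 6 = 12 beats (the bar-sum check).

1) 0.0ms=0b +8059.701ms=9b
2) 8059.701ms=9b +2686.567ms=3b
Σ=12b of 12 (67bpm 6/8) — PASS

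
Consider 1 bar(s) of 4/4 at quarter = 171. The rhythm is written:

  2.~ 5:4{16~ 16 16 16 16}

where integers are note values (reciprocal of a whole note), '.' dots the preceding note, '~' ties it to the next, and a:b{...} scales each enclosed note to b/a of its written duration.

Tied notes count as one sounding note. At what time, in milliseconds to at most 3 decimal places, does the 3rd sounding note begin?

note 3 onset = 18/5b = 1263.158ms

1. 0.0ms @ 0 + 1192.982ms (17/5)
2. 1192.982ms @ 17/5 + 70.175ms (1/5)
3. 1263.158ms @ 18/5 + 70.175ms (1/5)
4. 1333.333ms @ 19/5 + 70.175ms (1/5)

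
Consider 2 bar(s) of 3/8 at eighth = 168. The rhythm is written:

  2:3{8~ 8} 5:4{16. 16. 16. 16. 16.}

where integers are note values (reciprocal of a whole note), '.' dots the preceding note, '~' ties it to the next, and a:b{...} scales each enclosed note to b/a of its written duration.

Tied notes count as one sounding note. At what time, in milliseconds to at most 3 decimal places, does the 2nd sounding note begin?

note 2 onset = 3b = 1071.429ms

1. 0.0ms @ 0 + 1071.429ms (3)
2. 1071.429ms @ 3 + 214.286ms (3/5)
3. 1285.714ms @ 18/5 + 214.286ms (3/5)
4. 1500.0ms @ 21/5 + 214.286ms (3/5)
5. 1714.286ms @ 24/5 + 214.286ms (3/5)
6. 1928.571ms @ 27/5 + 214.286ms (3/5)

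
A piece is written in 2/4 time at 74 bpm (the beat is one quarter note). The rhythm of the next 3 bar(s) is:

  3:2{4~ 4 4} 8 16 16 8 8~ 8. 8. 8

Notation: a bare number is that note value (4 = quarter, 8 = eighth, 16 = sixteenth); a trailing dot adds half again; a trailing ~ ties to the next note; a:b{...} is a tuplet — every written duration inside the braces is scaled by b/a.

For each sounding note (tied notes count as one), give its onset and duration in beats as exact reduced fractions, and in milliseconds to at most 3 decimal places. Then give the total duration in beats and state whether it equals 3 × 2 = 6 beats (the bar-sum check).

1) 0.0ms=0b +1081.081ms=4/3b
2) 1081.081ms=4/3b +540.541ms=2/3b
3) 1621.622ms=2b +405.405ms=1/2b
4) 2027.027ms=5/2b +202.703ms=1/4b
5) 2229.73ms=11/4b +202.703ms=1/4b
6) 2432.432ms=3b +405.405ms=1/2b
7) 2837.838ms=7/2b +1013.514ms=5/4b
8) 3851.351ms=19/4b +608.108ms=3/4b
9) 4459.459ms=11/2b +405.405ms=1/2b
Σ=6b of 6 (74bpm 2/4) — PASS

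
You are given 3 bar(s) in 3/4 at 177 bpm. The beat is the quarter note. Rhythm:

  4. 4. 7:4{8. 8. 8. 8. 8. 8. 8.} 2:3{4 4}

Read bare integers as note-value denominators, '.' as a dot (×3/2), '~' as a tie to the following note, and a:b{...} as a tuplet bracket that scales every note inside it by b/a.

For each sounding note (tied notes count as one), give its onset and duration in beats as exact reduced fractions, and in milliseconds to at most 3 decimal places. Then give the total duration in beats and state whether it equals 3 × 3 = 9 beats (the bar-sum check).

1) 0.0ms=0b +508.475ms=3/2b
2) 508.475ms=3/2b +508.475ms=3/2b
3) 1016.949ms=3b +145.278ms=3/7b
4) 1162.228ms=24/7b +145.278ms=3/7b
5) 1307.506ms=27/7b +145.278ms=3/7b
6) 1452.785ms=30/7b +145.278ms=3/7b
7) 1598.063ms=33/7b +145.278ms=3/7b
8) 1743.341ms=36/7b +145.278ms=3/7b
9) 1888.62ms=39/7b +145.278ms=3/7b
10) 2033.898ms=6b +508.475ms=3/2b
11) 2542.373ms=15/2b +508.475ms=3/2b
Σ=9b of 9 (177bpm 3/4) — PASS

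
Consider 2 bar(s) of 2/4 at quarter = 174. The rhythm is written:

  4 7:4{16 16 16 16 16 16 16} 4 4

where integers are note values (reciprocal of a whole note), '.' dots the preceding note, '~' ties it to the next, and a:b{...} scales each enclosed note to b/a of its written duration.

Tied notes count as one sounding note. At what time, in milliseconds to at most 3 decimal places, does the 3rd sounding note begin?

1. 0.0ms @ 0 + 344.828ms (1)
2. 344.828ms @ 1 + 49.261ms (1/7)
3. 394.089ms @ 8/7 + 49.261ms (1/7)
4. 443.35ms @ 9/7 + 49.261ms (1/7)
5. 492.611ms @ 10/7 + 49.261ms (1/7)
6. 541.872ms @ 11/7 + 49.261ms (1/7)
7. 591.133ms @ 12/7 + 49.261ms (1/7)
8. 640.394ms @ 13/7 + 49.261ms (1/7)
9. 689.655ms @ 2 + 344.828ms (1)
10. 1034.483ms @ 3 + 344.828ms (1)

note 3 onset = 8/7b = 394.089ms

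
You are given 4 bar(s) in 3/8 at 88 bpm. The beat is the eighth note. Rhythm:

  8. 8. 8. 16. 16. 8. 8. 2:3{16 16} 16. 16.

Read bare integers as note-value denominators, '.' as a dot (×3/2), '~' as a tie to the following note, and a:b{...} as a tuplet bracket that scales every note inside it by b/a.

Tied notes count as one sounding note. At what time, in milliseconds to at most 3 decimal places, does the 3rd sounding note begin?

note 3 onset = 3b = 2045.455ms

1. 0.0ms @ 0 + 1022.727ms (3/2)
2. 1022.727ms @ 3/2 + 1022.727ms (3/2)
3. 2045.455ms @ 3 + 1022.727ms (3/2)
4. 3068.182ms @ 9/2 + 511.364ms (3/4)
5. 3579.545ms @ 21/4 + 511.364ms (3/4)
6. 4090.909ms @ 6 + 1022.727ms (3/2)
7. 5113.636ms @ 15/2 + 1022.727ms (3/2)
8. 6136.364ms @ 9 + 511.364ms (3/4)
9. 6647.727ms @ 39/4 + 511.364ms (3/4)
10. 7159.091ms @ 21/2 + 511.364ms (3/4)
11. 7670.455ms @ 45/4 + 511.364ms (3/4)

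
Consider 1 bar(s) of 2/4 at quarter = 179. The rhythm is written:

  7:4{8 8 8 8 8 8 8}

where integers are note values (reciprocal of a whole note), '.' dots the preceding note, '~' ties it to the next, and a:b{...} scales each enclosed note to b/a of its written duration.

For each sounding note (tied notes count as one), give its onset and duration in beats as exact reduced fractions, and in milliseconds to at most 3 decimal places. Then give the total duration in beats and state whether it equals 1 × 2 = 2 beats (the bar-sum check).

1) 0.0ms=0b +95.77ms=2/7b
2) 95.77ms=2/7b +95.77ms=2/7b
3) 191.54ms=4/7b +95.77ms=2/7b
4) 287.31ms=6/7b +95.77ms=2/7b
5) 383.081ms=8/7b +95.77ms=2/7b
6) 478.851ms=10/7b +95.77ms=2/7b
7) 574.621ms=12/7b +95.77ms=2/7b
Σ=2b of 2 (179bpm 2/4) — PASS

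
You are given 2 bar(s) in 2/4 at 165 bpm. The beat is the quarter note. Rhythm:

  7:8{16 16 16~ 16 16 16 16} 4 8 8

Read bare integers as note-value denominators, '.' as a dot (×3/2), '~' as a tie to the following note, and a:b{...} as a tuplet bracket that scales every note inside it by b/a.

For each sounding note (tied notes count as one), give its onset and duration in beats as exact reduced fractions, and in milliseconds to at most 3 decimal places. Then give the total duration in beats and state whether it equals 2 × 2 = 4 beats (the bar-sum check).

1) 0.0ms=0b +103.896ms=2/7b
2) 103.896ms=2/7b +103.896ms=2/7b
3) 207.792ms=4/7b +207.792ms=4/7b
4) 415.584ms=8/7b +103.896ms=2/7b
5) 519.481ms=10/7b +103.896ms=2/7b
6) 623.377ms=12/7b +103.896ms=2/7b
7) 727.273ms=2b +363.636ms=1b
8) 1090.909ms=3b +181.818ms=1/2b
9) 1272.727ms=7/2b +181.818ms=1/2b
Σ=4b of 4 (165bpm 2/4) — PASS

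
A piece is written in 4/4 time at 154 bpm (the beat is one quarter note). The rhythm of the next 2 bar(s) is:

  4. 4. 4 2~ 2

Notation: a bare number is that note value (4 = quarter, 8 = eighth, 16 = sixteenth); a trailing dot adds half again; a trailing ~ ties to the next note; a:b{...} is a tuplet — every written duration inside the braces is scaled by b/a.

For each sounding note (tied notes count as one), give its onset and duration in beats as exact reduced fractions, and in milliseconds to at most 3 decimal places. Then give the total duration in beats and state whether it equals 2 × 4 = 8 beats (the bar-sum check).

1) 0.0ms=0b +584.416ms=3/2b
2) 584.416ms=3/2b +584.416ms=3/2b
3) 1168.831ms=3b +389.61ms=1b
4) 1558.442ms=4b +1558.442ms=4b
Σ=8b of 8 (154bpm 4/4) — PASS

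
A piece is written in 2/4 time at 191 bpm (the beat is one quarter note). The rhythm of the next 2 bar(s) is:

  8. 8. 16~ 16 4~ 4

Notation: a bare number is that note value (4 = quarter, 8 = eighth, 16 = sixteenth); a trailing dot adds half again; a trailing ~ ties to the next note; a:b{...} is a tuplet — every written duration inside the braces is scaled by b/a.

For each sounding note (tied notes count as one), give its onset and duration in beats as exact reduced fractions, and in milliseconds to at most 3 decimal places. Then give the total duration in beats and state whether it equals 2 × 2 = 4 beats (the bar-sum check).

1) 0.0ms=0b +235.602ms=3/4b
2) 235.602ms=3/4b +235.602ms=3/4b
3) 471.204ms=3/2b +157.068ms=1/2b
4) 628.272ms=2b +628.272ms=2b
Σ=4b of 4 (191bpm 2/4) — PASS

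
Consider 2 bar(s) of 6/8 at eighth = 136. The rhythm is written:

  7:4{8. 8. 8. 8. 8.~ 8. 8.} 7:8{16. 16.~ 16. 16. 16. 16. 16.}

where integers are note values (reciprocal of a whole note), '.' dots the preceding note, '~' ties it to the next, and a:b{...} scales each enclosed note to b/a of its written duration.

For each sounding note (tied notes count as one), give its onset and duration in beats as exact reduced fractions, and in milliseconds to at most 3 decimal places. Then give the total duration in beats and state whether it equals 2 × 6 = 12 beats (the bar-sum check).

1) 0.0ms=0b +378.151ms=6/7b
2) 378.151ms=6/7b +378.151ms=6/7b
3) 756.303ms=12/7b +378.151ms=6/7b
4) 1134.454ms=18/7b +378.151ms=6/7b
5) 1512.605ms=24/7b +756.303ms=12/7b
6) 2268.908ms=36/7b +378.151ms=6/7b
7) 2647.059ms=6b +378.151ms=6/7b
8) 3025.21ms=48/7b +756.303ms=12/7b
9) 3781.513ms=60/7b +378.151ms=6/7b
10) 4159.664ms=66/7b +378.151ms=6/7b
11) 4537.815ms=72/7b +378.151ms=6/7b
12) 4915.966ms=78/7b +378.151ms=6/7b
Σ=12b of 12 (136bpm 6/8) — PASS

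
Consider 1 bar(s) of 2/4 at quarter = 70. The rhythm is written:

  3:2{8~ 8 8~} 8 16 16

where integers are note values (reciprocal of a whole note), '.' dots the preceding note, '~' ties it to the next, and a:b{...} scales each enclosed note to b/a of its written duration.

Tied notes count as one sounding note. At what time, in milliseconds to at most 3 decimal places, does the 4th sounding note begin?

1. 0.0ms @ 0 + 571.429ms (2/3)
2. 571.429ms @ 2/3 + 714.286ms (5/6)
3. 1285.714ms @ 3/2 + 214.286ms (1/4)
4. 1500.0ms @ 7/4 + 214.286ms (1/4)

note 4 onset = 7/4b = 1500.0ms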